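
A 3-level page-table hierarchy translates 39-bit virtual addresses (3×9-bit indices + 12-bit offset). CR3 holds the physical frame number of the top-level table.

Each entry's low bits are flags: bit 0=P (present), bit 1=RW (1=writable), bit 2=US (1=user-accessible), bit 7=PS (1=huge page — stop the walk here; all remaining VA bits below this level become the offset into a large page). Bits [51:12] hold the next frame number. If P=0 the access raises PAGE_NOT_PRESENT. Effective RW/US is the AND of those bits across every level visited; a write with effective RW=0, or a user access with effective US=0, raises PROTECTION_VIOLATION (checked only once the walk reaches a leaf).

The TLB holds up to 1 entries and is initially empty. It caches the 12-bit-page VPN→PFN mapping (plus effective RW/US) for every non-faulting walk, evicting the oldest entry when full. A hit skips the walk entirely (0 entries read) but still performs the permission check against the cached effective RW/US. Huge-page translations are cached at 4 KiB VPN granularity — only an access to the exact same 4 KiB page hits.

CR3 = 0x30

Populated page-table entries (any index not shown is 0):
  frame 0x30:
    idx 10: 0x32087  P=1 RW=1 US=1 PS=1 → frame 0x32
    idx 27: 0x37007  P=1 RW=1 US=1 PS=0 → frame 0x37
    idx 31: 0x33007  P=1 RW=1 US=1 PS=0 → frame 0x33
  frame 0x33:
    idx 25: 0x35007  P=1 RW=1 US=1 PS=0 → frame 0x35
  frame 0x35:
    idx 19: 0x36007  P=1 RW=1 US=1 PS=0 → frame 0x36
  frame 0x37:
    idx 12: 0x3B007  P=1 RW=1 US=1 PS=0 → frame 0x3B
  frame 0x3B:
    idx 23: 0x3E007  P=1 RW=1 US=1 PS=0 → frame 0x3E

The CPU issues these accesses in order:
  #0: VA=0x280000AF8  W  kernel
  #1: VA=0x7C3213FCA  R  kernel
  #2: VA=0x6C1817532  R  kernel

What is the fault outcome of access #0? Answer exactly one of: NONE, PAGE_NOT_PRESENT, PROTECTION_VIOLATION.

Walk each access:
#0 VA=0x280000AF8 (w,kernel):
  L0 @0x30[10] → 0x32087  P=1,RW=1,US=1,PS=1
  ⇒ phys 0x32AF8 (huge @L0)  [1 reads]
#1 VA=0x7C3213FCA (r,kernel):
  L0 @0x30[31] → 0x33007  P=1,RW=1,US=1,PS=0
  L1 @0x33[25] → 0x35007  P=1,RW=1,US=1,PS=0
  L2 @0x35[19] → 0x36007  P=1,RW=1,US=1,PS=0
  ⇒ phys 0x36FCA  [3 reads]
#2 VA=0x6C1817532 (r,kernel):
  L0 @0x30[27] → 0x37007  P=1,RW=1,US=1,PS=0
  L1 @0x37[12] → 0x3B007  P=1,RW=1,US=1,PS=0
  L2 @0x3B[23] → 0x3E007  P=1,RW=1,US=1,PS=0
  ⇒ phys 0x3E532  [3 reads]

Access #0 fault: NONE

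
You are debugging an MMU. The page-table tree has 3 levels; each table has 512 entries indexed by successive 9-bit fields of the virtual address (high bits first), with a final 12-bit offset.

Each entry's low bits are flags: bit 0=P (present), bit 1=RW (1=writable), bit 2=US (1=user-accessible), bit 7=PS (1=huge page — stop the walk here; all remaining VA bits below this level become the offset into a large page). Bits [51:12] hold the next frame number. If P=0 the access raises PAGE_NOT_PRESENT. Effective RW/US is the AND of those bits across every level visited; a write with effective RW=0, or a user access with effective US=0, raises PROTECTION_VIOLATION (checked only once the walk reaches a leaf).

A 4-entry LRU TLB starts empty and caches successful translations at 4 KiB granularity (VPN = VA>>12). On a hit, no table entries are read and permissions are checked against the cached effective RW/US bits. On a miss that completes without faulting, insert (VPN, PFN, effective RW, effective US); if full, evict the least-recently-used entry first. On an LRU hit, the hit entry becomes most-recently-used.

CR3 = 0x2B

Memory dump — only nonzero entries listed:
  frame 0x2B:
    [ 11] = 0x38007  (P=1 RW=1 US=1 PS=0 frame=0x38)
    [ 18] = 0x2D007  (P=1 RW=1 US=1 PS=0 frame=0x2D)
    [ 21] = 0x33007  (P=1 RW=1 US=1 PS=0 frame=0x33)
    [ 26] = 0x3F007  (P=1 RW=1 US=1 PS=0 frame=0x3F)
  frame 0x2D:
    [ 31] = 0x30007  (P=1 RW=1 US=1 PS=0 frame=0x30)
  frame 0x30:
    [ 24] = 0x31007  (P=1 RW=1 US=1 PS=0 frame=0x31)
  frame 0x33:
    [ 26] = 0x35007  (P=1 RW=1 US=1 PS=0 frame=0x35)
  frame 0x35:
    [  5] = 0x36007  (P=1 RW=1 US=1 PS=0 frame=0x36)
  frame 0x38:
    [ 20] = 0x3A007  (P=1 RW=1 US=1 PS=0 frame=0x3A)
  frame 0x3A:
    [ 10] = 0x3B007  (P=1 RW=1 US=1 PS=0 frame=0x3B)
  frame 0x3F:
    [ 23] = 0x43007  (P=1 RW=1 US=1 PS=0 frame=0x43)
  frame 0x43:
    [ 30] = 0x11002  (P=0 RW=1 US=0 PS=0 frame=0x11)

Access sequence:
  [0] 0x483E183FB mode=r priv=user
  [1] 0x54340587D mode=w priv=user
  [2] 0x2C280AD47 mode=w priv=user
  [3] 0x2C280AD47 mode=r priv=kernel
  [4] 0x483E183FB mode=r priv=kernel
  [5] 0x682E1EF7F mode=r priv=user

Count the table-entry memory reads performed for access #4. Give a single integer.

Per-access translation:
#0 VA=0x483E183FB (r,user):
  L0: frame=0x2B idx=18 entry=0x2D007 [P=1 RW=1 US=1 PS=0]
  L1: frame=0x2D idx=31 entry=0x30007 [P=1 RW=1 US=1 PS=0]
  L2: frame=0x30 idx=24 entry=0x31007 [P=1 RW=1 US=1 PS=0]
  ⇒ phys 0x313FB  [3 reads]
#1 VA=0x54340587D (w,user):
  L0: frame=0x2B idx=21 entry=0x33007 [P=1 RW=1 US=1 PS=0]
  L1: frame=0x33 idx=26 entry=0x35007 [P=1 RW=1 US=1 PS=0]
  L2: frame=0x35 idx=5 entry=0x36007 [P=1 RW=1 US=1 PS=0]
  ⇒ phys 0x3687D  [3 reads]
#2 VA=0x2C280AD47 (w,user):
  L0: frame=0x2B idx=11 entry=0x38007 [P=1 RW=1 US=1 PS=0]
  L1: frame=0x38 idx=20 entry=0x3A007 [P=1 RW=1 US=1 PS=0]
  L2: frame=0x3A idx=10 entry=0x3B007 [P=1 RW=1 US=1 PS=0]
  ⇒ phys 0x3BD47  [3 reads]
#3 VA=0x2C280AD47 (r,kernel):
  TLB hit vpn=0x2C280A → PA=0x3BD47
#4 VA=0x483E183FB (r,kernel):
  TLB hit vpn=0x483E18 → PA=0x313FB
#5 VA=0x682E1EF7F (r,user):
  L0: frame=0x2B idx=26 entry=0x3F007 [P=1 RW=1 US=1 PS=0]
  L1: frame=0x3F idx=23 entry=0x43007 [P=1 RW=1 US=1 PS=0]
  L2: frame=0x43 idx=30 entry=0x11002 [P=0 RW=1 US=0 PS=0]
  ✗ PAGE_NOT_PRESENT  [3 reads]

Entries read for #4: 0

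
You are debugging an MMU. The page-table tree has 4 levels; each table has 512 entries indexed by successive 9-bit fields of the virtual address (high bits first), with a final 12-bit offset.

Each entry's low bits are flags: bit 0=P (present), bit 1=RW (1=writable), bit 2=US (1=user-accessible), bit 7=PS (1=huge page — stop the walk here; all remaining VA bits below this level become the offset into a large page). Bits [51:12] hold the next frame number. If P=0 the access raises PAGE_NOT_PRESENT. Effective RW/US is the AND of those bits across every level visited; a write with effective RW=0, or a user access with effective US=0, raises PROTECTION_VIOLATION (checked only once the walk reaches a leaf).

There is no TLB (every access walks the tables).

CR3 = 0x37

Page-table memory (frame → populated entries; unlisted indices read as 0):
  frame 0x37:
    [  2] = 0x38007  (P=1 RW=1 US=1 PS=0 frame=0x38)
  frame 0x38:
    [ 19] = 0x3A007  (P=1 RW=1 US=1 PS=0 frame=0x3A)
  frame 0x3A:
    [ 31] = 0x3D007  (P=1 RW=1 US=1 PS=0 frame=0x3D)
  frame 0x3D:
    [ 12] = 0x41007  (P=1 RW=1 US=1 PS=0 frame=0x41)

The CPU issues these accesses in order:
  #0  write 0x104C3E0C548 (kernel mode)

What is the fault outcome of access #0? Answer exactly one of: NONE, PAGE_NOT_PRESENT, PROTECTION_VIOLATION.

Walk each access:
#0 VA=0x104C3E0C548 (w,kernel):
  [0] read 0x37 idx=2: raw=0x38007 flags P=1 W=1 U=1 S=0
  [1] read 0x38 idx=19: raw=0x3A007 flags P=1 W=1 U=1 S=0
  [2] read 0x3A idx=31: raw=0x3D007 flags P=1 W=1 U=1 S=0
  [3] read 0x3D idx=12: raw=0x41007 flags P=1 W=1 U=1 S=0
  → PA=0x41548  (4 entries read)

Access #0 fault: NONE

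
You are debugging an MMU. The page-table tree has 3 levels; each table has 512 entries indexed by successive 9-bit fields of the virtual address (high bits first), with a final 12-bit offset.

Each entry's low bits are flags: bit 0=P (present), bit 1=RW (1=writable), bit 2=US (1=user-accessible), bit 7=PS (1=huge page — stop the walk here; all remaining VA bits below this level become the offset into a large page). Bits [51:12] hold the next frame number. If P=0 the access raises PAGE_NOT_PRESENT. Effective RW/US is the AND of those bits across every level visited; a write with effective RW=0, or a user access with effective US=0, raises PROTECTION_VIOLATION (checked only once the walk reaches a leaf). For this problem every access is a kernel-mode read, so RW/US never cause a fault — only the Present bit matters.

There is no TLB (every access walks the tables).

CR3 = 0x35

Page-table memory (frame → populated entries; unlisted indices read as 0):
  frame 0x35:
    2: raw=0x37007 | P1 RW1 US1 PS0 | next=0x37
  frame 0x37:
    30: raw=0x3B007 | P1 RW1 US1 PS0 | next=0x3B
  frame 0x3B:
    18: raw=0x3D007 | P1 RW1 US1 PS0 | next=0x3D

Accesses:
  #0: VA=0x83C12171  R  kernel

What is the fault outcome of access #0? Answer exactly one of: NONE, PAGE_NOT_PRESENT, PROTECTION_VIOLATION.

Walk each access:
#0 VA=0x83C12171 (r,kernel):
  L0 @0x35[2] → 0x37007  P=1,RW=1,US=1,PS=0
  L1 @0x37[30] → 0x3B007  P=1,RW=1,US=1,PS=0
  L2 @0x3B[18] → 0x3D007  P=1,RW=1,US=1,PS=0
  ✓ 0x3D171  — 3 lookups

Access #0 fault: NONE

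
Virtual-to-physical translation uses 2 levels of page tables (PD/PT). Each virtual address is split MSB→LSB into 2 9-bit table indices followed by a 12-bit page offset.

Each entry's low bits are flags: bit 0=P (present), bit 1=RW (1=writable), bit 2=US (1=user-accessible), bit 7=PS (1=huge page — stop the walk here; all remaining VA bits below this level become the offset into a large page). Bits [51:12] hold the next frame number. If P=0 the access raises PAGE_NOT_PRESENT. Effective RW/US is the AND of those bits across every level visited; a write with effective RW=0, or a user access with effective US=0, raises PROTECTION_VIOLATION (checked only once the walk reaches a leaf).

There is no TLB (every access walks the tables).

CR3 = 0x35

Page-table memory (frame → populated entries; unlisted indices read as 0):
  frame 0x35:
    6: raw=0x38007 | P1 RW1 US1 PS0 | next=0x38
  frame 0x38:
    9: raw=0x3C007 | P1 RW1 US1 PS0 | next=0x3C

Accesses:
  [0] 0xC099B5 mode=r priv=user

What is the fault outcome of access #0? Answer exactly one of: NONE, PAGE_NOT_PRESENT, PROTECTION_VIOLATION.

Per-access translation:
#0 VA=0xC099B5 (r,user):
  lvl0: tbl 0x35, slot 6 ⇒ 0x38007 (P1/RW1/US1/PS0)
  lvl1: tbl 0x38, slot 9 ⇒ 0x3C007 (P1/RW1/US1/PS0)
  ⇒ phys 0x3C9B5  [2 reads]

Access #0 fault: NONE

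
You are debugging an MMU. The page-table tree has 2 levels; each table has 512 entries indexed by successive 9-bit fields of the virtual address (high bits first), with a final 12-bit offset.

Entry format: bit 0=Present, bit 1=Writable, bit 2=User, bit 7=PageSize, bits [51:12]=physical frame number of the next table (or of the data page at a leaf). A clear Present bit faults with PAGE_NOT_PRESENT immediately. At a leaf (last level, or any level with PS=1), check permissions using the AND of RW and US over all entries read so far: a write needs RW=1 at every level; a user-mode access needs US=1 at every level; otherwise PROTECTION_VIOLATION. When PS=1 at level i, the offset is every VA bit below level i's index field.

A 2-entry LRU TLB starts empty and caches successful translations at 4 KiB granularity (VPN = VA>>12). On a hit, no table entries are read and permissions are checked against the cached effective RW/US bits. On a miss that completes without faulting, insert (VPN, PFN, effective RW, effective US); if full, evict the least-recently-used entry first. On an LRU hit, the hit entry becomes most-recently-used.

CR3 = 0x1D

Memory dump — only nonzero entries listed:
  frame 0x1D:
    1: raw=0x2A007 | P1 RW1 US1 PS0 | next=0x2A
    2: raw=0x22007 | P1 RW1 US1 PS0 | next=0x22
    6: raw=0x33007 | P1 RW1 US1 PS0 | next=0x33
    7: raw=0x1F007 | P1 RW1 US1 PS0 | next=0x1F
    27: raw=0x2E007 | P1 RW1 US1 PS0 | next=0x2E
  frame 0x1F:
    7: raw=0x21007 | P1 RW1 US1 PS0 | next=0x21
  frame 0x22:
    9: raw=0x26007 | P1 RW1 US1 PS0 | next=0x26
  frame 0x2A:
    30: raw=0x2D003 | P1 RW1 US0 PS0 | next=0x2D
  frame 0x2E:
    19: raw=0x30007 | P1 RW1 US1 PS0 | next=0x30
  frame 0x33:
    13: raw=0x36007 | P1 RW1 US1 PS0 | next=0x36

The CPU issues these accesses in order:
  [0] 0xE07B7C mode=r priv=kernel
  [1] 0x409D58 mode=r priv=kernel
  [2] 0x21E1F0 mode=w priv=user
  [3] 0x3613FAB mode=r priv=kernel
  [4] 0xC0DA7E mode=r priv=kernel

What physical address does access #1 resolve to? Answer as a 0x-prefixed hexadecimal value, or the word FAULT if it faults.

Walk each access:
#0 VA=0xE07B7C (r,kernel):
  L0: frame=0x1D idx=7 entry=0x1F007 [P=1 RW=1 US=1 PS=0]
  L1: frame=0x1F idx=7 entry=0x21007 [P=1 RW=1 US=1 PS=0]
  → PA=0x21B7C  (2 entries read)
#1 VA=0x409D58 (r,kernel):
  L0: frame=0x1D idx=2 entry=0x22007 [P=1 RW=1 US=1 PS=0]
  L1: frame=0x22 idx=9 entry=0x26007 [P=1 RW=1 US=1 PS=0]
  → PA=0x26D58  (2 entries read)
#2 VA=0x21E1F0 (w,user):
  L0: frame=0x1D idx=1 entry=0x2A007 [P=1 RW=1 US=1 PS=0]
  L1: frame=0x2A idx=30 entry=0x2D003 [P=1 RW=1 US=0 PS=0]
  ⇒ fault: PROTECTION_VIOLATION  — 2 lookups
#3 VA=0x3613FAB (r,kernel):
  L0: frame=0x1D idx=27 entry=0x2E007 [P=1 RW=1 US=1 PS=0]
  L1: frame=0x2E idx=19 entry=0x30007 [P=1 RW=1 US=1 PS=0]
  → PA=0x30FAB  (2 entries read)
#4 VA=0xC0DA7E (r,kernel):
  L0: frame=0x1D idx=6 entry=0x33007 [P=1 RW=1 US=1 PS=0]
  L1: frame=0x33 idx=13 entry=0x36007 [P=1 RW=1 US=1 PS=0]
  → PA=0x36A7E  (2 entries read)

Access #1 PA: 0x26D58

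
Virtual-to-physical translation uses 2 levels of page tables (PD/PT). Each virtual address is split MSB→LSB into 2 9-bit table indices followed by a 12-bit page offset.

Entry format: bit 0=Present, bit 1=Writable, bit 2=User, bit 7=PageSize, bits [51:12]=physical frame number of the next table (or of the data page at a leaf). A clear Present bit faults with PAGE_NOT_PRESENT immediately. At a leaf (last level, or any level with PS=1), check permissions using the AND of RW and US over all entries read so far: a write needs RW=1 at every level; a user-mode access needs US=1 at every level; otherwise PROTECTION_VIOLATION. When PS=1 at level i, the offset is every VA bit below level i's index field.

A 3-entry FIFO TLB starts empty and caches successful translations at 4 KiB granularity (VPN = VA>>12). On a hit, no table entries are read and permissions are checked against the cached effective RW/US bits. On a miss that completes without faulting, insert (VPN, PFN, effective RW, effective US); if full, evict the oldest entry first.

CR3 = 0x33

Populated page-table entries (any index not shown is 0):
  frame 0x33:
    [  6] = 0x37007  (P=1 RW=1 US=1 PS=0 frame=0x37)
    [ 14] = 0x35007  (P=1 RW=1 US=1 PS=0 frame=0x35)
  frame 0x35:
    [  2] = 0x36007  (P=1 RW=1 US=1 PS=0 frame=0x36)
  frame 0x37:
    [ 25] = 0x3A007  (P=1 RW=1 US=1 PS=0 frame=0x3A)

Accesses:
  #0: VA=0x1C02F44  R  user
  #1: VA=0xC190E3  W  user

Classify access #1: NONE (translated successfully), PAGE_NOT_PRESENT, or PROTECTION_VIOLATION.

Walk each access:
#0 VA=0x1C02F44 (r,user):
  L0: frame=0x33 idx=14 entry=0x35007 [P=1 RW=1 US=1 PS=0]
  L1: frame=0x35 idx=2 entry=0x36007 [P=1 RW=1 US=1 PS=0]
  ⇒ phys 0x36F44  [2 reads]
#1 VA=0xC190E3 (w,user):
  L0: frame=0x33 idx=6 entry=0x37007 [P=1 RW=1 US=1 PS=0]
  L1: frame=0x37 idx=25 entry=0x3A007 [P=1 RW=1 US=1 PS=0]
  ⇒ phys 0x3A0E3  [2 reads]

Access #1 fault: NONE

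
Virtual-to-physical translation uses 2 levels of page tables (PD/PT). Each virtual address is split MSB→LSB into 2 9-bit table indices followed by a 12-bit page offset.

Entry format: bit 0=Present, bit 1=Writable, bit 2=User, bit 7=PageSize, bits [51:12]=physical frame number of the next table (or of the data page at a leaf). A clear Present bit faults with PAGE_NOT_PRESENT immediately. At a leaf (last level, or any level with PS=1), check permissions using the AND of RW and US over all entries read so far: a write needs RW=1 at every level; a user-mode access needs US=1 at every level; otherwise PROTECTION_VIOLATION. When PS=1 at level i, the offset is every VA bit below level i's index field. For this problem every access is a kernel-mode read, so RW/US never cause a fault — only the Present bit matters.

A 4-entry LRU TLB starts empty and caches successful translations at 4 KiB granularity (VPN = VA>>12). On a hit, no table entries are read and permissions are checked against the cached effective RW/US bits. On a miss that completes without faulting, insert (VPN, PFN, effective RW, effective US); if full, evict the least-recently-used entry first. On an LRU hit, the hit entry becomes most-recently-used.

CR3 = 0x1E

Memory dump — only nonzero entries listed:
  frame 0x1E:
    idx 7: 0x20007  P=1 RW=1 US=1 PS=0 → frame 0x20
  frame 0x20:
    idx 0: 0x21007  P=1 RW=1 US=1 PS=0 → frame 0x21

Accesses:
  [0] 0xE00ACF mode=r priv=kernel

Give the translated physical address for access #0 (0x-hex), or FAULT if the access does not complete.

Trace:
#0 VA=0xE00ACF (r,kernel):
  [0] read 0x1E idx=7: raw=0x20007 flags P=1 W=1 U=1 S=0
  [1] read 0x20 idx=0: raw=0x21007 flags P=1 W=1 U=1 S=0
  ✓ 0x21ACF  — 2 lookups

Access #0 PA: 0x21ACF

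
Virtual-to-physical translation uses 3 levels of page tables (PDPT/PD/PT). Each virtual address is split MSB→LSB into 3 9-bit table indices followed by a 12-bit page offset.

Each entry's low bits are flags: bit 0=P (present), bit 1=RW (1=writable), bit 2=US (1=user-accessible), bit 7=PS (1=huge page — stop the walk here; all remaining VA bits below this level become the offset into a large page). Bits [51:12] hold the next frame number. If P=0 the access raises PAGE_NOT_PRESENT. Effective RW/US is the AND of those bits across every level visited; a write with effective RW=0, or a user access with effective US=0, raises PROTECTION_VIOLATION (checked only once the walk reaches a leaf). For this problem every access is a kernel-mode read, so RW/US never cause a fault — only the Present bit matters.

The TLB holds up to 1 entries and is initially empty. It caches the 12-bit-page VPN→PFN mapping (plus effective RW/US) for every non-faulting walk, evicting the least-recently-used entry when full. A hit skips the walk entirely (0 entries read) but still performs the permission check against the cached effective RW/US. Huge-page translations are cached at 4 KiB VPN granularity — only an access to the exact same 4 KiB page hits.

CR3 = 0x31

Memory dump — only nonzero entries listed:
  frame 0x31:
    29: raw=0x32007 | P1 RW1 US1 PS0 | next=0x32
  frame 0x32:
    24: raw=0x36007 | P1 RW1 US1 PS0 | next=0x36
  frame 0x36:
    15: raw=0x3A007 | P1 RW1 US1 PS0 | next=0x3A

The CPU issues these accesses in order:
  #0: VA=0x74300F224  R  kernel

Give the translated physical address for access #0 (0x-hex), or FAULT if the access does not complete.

Per-access translation:
#0 VA=0x74300F224 (r,kernel):
  [0] read 0x31 idx=29: raw=0x32007 flags P=1 W=1 U=1 S=0
  [1] read 0x32 idx=24: raw=0x36007 flags P=1 W=1 U=1 S=0
  [2] read 0x36 idx=15: raw=0x3A007 flags P=1 W=1 U=1 S=0
  ⇒ phys 0x3A224  [3 reads]

Access #0 PA: 0x3A224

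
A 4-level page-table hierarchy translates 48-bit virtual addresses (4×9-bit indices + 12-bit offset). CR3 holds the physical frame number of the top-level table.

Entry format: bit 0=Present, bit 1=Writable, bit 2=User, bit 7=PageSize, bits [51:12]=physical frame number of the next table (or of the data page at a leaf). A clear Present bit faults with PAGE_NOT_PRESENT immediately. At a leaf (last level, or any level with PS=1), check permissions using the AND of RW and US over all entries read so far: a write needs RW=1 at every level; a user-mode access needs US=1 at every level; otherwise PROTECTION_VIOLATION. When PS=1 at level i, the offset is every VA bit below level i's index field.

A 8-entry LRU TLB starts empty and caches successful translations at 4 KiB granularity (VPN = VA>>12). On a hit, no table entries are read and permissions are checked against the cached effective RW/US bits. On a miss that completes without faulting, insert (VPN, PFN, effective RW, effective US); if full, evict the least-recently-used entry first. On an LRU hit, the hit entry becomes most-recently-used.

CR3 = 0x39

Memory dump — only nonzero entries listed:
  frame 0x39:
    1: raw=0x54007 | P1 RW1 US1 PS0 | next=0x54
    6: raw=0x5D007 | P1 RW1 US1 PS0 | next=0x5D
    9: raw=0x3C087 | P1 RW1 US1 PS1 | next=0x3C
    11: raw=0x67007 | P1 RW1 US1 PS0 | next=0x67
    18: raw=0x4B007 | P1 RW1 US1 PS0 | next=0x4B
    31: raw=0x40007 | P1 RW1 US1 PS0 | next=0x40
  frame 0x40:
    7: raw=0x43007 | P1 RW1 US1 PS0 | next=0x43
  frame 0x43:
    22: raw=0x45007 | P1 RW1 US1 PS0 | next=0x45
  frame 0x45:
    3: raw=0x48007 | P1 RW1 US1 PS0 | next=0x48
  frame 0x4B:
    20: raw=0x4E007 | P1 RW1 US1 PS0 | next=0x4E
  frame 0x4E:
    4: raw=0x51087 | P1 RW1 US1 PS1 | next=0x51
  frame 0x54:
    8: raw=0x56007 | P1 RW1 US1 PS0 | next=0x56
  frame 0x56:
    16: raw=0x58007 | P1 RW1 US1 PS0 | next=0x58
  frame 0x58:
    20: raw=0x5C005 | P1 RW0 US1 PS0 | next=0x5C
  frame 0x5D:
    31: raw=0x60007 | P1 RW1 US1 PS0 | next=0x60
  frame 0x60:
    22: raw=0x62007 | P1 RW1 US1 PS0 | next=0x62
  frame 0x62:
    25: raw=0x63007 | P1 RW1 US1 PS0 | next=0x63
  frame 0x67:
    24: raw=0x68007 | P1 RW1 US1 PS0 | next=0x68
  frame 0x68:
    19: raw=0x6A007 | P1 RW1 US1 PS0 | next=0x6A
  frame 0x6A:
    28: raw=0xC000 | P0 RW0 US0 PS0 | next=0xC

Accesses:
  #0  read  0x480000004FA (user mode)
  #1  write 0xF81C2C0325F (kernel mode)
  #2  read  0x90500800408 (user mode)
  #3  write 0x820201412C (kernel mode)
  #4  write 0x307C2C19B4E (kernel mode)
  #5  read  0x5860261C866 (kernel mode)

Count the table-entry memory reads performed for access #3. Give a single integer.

Per-access translation:
#0 VA=0x480000004FA (r,user):
  lvl0: tbl 0x39, slot 9 ⇒ 0x3C087 (P1/RW1/US1/PS1)
  ✓ 0x3C4FA (huge @L0)  — 1 lookups
#1 VA=0xF81C2C0325F (w,kernel):
  lvl0: tbl 0x39, slot 31 ⇒ 0x40007 (P1/RW1/US1/PS0)
  lvl1: tbl 0x40, slot 7 ⇒ 0x43007 (P1/RW1/US1/PS0)
  lvl2: tbl 0x43, slot 22 ⇒ 0x45007 (P1/RW1/US1/PS0)
  lvl3: tbl 0x45, slot 3 ⇒ 0x48007 (P1/RW1/US1/PS0)
  ✓ 0x4825F  — 4 lookups
#2 VA=0x90500800408 (r,user):
  lvl0: tbl 0x39, slot 18 ⇒ 0x4B007 (P1/RW1/US1/PS0)
  lvl1: tbl 0x4B, slot 20 ⇒ 0x4E007 (P1/RW1/US1/PS0)
  lvl2: tbl 0x4E, slot 4 ⇒ 0x51087 (P1/RW1/US1/PS1)
  ✓ 0x51408 (huge @L2)  — 3 lookups
#3 VA=0x820201412C (w,kernel):
  lvl0: tbl 0x39, slot 1 ⇒ 0x54007 (P1/RW1/US1/PS0)
  lvl1: tbl 0x54, slot 8 ⇒ 0x56007 (P1/RW1/US1/PS0)
  lvl2: tbl 0x56, slot 16 ⇒ 0x58007 (P1/RW1/US1/PS0)
  lvl3: tbl 0x58, slot 20 ⇒ 0x5C005 (P1/RW0/US1/PS0)
  → PROTECTION_VIOLATION  (4 entries read)
#4 VA=0x307C2C19B4E (w,kernel):
  lvl0: tbl 0x39, slot 6 ⇒ 0x5D007 (P1/RW1/US1/PS0)
  lvl1: tbl 0x5D, slot 31 ⇒ 0x60007 (P1/RW1/US1/PS0)
  lvl2: tbl 0x60, slot 22 ⇒ 0x62007 (P1/RW1/US1/PS0)
  lvl3: tbl 0x62, slot 25 ⇒ 0x63007 (P1/RW1/US1/PS0)
  ✓ 0x63B4E  — 4 lookups
#5 VA=0x5860261C866 (r,kernel):
  lvl0: tbl 0x39, slot 11 ⇒ 0x67007 (P1/RW1/US1/PS0)
  lvl1: tbl 0x67, slot 24 ⇒ 0x68007 (P1/RW1/US1/PS0)
  lvl2: tbl 0x68, slot 19 ⇒ 0x6A007 (P1/RW1/US1/PS0)
  lvl3: tbl 0x6A, slot 28 ⇒ 0xC000 (P0/RW0/US0/PS0)
  → PAGE_NOT_PRESENT  (4 entries read)

Entries read for #3: 4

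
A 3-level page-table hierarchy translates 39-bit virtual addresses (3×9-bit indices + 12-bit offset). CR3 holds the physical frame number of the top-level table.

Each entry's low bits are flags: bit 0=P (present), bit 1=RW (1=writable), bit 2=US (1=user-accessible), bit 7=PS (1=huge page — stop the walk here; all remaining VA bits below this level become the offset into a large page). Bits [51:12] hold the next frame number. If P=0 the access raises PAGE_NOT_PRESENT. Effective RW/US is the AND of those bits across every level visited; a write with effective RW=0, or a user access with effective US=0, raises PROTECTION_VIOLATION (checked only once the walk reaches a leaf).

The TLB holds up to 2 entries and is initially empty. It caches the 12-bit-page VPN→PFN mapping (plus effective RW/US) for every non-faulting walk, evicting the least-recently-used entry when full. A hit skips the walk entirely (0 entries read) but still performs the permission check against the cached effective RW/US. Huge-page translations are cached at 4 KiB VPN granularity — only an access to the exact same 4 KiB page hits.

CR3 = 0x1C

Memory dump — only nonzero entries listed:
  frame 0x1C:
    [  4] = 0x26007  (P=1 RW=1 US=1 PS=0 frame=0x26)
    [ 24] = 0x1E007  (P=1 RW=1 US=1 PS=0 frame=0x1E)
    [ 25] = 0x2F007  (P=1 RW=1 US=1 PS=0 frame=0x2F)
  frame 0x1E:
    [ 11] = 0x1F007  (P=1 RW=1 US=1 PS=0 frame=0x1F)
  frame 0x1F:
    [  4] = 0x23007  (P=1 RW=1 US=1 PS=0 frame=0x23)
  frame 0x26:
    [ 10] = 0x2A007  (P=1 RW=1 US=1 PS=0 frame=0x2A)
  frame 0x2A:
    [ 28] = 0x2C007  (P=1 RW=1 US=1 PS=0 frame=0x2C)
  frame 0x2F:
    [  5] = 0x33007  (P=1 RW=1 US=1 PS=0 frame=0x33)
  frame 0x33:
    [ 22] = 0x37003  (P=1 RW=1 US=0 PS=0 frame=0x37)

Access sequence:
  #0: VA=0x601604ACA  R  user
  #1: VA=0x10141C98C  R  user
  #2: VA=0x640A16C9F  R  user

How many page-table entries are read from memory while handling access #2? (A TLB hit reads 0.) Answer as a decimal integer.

Per-access translation:
#0 VA=0x601604ACA (r,user):
  L0 @0x1C[24] → 0x1E007  P=1,RW=1,US=1,PS=0
  L1 @0x1E[11] → 0x1F007  P=1,RW=1,US=1,PS=0
  L2 @0x1F[4] → 0x23007  P=1,RW=1,US=1,PS=0
  → PA=0x23ACA  (3 entries read)
#1 VA=0x10141C98C (r,user):
  L0 @0x1C[4] → 0x26007  P=1,RW=1,US=1,PS=0
  L1 @0x26[10] → 0x2A007  P=1,RW=1,US=1,PS=0
  L2 @0x2A[28] → 0x2C007  P=1,RW=1,US=1,PS=0
  → PA=0x2C98C  (3 entries read)
#2 VA=0x640A16C9F (r,user):
  L0 @0x1C[25] → 0x2F007  P=1,RW=1,US=1,PS=0
  L1 @0x2F[5] → 0x33007  P=1,RW=1,US=1,PS=0
  L2 @0x33[22] → 0x37003  P=1,RW=1,US=0,PS=0
  → PROTECTION_VIOLATION  (3 entries read)

Entries read for #2: 3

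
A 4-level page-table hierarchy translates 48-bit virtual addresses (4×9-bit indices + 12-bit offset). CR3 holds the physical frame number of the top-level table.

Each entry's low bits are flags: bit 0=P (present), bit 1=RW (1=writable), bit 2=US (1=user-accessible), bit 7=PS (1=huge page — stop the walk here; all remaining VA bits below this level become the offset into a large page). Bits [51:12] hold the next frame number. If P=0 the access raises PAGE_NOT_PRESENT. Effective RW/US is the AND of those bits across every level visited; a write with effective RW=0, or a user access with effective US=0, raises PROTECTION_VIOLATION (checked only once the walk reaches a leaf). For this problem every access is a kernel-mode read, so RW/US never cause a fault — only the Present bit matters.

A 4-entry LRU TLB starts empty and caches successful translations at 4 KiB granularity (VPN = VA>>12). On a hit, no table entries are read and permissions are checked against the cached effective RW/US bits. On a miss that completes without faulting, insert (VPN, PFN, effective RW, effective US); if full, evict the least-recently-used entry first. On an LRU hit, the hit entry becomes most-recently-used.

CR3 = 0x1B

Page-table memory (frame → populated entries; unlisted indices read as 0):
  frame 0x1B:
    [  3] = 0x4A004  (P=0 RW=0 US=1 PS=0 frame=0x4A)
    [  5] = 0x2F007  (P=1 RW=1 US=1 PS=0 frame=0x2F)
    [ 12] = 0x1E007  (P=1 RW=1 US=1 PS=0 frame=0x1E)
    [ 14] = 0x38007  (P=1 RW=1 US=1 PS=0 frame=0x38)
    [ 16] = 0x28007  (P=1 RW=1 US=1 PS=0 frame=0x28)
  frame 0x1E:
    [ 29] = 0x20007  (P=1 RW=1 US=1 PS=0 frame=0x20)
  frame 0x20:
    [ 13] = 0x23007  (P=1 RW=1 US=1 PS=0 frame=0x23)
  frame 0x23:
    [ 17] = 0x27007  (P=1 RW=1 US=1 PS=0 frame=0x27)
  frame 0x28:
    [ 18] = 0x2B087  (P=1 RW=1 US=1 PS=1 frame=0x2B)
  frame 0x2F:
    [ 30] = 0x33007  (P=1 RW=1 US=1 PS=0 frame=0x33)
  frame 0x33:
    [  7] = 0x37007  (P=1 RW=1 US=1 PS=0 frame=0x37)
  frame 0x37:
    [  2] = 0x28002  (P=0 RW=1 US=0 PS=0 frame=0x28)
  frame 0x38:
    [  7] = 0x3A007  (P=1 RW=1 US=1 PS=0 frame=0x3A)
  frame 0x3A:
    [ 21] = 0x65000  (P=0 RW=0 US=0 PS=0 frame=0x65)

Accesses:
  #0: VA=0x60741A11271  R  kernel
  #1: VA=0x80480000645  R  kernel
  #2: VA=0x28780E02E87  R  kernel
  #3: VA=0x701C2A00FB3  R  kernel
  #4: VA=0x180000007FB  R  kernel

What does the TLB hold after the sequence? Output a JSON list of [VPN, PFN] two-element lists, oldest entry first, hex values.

Per-access translation:
#0 VA=0x60741A11271 (r,kernel):
  [0] read 0x1B idx=12: raw=0x1E007 flags P=1 W=1 U=1 S=0
  [1] read 0x1E idx=29: raw=0x20007 flags P=1 W=1 U=1 S=0
  [2] read 0x20 idx=13: raw=0x23007 flags P=1 W=1 U=1 S=0
  [3] read 0x23 idx=17: raw=0x27007 flags P=1 W=1 U=1 S=0
  → PA=0x27271  (4 entries read)
#1 VA=0x80480000645 (r,kernel):
  [0] read 0x1B idx=16: raw=0x28007 flags P=1 W=1 U=1 S=0
  [1] read 0x28 idx=18: raw=0x2B087 flags P=1 W=1 U=1 S=1
  → PA=0x2B645 (huge @L1)  (2 entries read)
#2 VA=0x28780E02E87 (r,kernel):
  [0] read 0x1B idx=5: raw=0x2F007 flags P=1 W=1 U=1 S=0
  [1] read 0x2F idx=30: raw=0x33007 flags P=1 W=1 U=1 S=0
  [2] read 0x33 idx=7: raw=0x37007 flags P=1 W=1 U=1 S=0
  [3] read 0x37 idx=2: raw=0x28002 flags P=0 W=1 U=0 S=0
  → PAGE_NOT_PRESENT  (4 entries read)
#3 VA=0x701C2A00FB3 (r,kernel):
  [0] read 0x1B idx=14: raw=0x38007 flags P=1 W=1 U=1 S=0
  [1] read 0x38 idx=7: raw=0x3A007 flags P=1 W=1 U=1 S=0
  [2] read 0x3A idx=21: raw=0x65000 flags P=0 W=0 U=0 S=0
  → PAGE_NOT_PRESENT  (3 entries read)
#4 VA=0x180000007FB (r,kernel):
  [0] read 0x1B idx=3: raw=0x4A004 flags P=0 W=0 U=1 S=0
  → PAGE_NOT_PRESENT  (1 entries read)

TLB: [["0x60741A11", "0x27"], ["0x80480000", "0x2B"]]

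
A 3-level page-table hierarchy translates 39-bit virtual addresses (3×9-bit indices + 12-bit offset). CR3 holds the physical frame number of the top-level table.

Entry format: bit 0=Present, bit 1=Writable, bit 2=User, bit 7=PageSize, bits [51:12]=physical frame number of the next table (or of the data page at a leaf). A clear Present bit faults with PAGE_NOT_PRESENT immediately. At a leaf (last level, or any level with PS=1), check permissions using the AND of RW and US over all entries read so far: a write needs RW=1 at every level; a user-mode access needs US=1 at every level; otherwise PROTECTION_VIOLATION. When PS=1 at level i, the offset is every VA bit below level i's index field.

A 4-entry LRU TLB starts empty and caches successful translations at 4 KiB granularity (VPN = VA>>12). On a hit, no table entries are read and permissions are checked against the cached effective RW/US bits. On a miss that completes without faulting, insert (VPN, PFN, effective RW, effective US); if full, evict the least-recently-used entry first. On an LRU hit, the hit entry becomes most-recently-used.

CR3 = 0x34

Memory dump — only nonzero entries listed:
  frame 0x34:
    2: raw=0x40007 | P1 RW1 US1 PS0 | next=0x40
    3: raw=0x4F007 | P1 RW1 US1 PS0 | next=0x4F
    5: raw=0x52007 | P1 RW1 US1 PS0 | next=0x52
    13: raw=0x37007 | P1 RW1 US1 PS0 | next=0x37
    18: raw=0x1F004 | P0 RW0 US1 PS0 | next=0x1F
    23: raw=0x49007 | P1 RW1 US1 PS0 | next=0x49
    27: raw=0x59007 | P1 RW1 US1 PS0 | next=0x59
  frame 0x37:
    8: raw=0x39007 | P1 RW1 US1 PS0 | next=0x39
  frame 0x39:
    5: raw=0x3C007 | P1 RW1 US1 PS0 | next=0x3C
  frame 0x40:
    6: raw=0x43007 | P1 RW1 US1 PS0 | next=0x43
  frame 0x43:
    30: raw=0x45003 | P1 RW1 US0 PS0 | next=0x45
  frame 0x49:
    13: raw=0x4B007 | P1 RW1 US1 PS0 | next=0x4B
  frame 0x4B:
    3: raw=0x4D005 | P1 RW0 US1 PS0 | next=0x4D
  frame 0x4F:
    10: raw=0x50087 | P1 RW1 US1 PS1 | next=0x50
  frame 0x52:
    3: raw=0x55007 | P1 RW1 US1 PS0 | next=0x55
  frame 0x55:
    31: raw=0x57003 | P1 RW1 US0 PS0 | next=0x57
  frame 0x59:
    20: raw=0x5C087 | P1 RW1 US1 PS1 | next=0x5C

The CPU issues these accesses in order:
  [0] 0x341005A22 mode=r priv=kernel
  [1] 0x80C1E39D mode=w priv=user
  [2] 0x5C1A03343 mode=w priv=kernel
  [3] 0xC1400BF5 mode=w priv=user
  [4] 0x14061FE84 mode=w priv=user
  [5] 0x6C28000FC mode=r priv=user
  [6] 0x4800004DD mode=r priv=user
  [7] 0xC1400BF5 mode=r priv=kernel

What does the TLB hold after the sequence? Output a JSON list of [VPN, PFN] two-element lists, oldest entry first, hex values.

Per-access translation:
#0 VA=0x341005A22 (r,kernel):
  L0: frame=0x34 idx=13 entry=0x37007 [P=1 RW=1 US=1 PS=0]
  L1: frame=0x37 idx=8 entry=0x39007 [P=1 RW=1 US=1 PS=0]
  L2: frame=0x39 idx=5 entry=0x3C007 [P=1 RW=1 US=1 PS=0]
  ⇒ phys 0x3CA22  [3 reads]
#1 VA=0x80C1E39D (w,user):
  L0: frame=0x34 idx=2 entry=0x40007 [P=1 RW=1 US=1 PS=0]
  L1: frame=0x40 idx=6 entry=0x43007 [P=1 RW=1 US=1 PS=0]
  L2: frame=0x43 idx=30 entry=0x45003 [P=1 RW=1 US=0 PS=0]
  → PROTECTION_VIOLATION  (3 entries read)
#2 VA=0x5C1A03343 (w,kernel):
  L0: frame=0x34 idx=23 entry=0x49007 [P=1 RW=1 US=1 PS=0]
  L1: frame=0x49 idx=13 entry=0x4B007 [P=1 RW=1 US=1 PS=0]
  L2: frame=0x4B idx=3 entry=0x4D005 [P=1 RW=0 US=1 PS=0]
  → PROTECTION_VIOLATION  (3 entries read)
#3 VA=0xC1400BF5 (w,user):
  L0: frame=0x34 idx=3 entry=0x4F007 [P=1 RW=1 US=1 PS=0]
  L1: frame=0x4F idx=10 entry=0x50087 [P=1 RW=1 US=1 PS=1]
  ⇒ phys 0x50BF5 (huge @L1)  [2 reads]
#4 VA=0x14061FE84 (w,user):
  L0: frame=0x34 idx=5 entry=0x52007 [P=1 RW=1 US=1 PS=0]
  L1: frame=0x52 idx=3 entry=0x55007 [P=1 RW=1 US=1 PS=0]
  L2: frame=0x55 idx=31 entry=0x57003 [P=1 RW=1 US=0 PS=0]
  → PROTECTION_VIOLATION  (3 entries read)
#5 VA=0x6C28000FC (r,user):
  L0: frame=0x34 idx=27 entry=0x59007 [P=1 RW=1 US=1 PS=0]
  L1: frame=0x59 idx=20 entry=0x5C087 [P=1 RW=1 US=1 PS=1]
  ⇒ phys 0x5C0FC (huge @L1)  [2 reads]
#6 VA=0x4800004DD (r,user):
  L0: frame=0x34 idx=18 entry=0x1F004 [P=0 RW=0 US=1 PS=0]
  → PAGE_NOT_PRESENT  (1 entries read)
#7 VA=0xC1400BF5 (r,kernel):
  TLB hit vpn=0xC1400 → PA=0x50BF5

TLB: [["0x341005", "0x3C"], ["0x6C2800", "0x5C"], ["0xC1400", "0x50"]]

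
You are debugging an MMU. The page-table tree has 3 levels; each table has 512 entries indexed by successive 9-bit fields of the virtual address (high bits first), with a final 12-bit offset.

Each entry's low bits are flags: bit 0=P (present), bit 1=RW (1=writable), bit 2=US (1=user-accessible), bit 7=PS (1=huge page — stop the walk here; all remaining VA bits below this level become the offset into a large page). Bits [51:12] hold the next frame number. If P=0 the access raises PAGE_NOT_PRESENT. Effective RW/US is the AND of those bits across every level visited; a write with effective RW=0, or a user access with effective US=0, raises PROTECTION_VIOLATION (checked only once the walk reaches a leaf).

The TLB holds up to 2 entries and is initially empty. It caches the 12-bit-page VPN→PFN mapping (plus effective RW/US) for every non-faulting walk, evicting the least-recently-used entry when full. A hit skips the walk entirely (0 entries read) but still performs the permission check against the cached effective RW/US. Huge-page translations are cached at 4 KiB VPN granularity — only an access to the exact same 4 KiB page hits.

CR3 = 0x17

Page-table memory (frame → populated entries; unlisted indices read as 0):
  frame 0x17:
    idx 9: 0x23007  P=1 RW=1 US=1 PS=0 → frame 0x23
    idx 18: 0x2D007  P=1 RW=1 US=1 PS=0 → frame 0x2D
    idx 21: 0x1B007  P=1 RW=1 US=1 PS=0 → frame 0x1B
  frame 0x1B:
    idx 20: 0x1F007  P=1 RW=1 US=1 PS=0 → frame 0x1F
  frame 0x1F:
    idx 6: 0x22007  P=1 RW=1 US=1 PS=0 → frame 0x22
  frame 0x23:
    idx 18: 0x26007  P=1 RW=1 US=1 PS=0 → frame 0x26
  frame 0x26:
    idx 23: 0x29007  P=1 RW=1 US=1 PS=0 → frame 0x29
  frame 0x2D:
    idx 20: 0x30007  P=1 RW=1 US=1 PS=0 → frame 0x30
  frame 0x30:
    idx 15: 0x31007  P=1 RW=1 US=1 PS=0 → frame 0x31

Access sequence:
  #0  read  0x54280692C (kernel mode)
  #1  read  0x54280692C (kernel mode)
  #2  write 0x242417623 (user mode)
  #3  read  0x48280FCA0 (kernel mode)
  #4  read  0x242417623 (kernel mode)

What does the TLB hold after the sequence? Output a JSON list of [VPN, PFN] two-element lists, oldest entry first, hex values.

Walk each access:
#0 VA=0x54280692C (r,kernel):
  lvl0: tbl 0x17, slot 21 ⇒ 0x1B007 (P1/RW1/US1/PS0)
  lvl1: tbl 0x1B, slot 20 ⇒ 0x1F007 (P1/RW1/US1/PS0)
  lvl2: tbl 0x1F, slot 6 ⇒ 0x22007 (P1/RW1/US1/PS0)
  ✓ 0x2292C  — 3 lookups
#1 VA=0x54280692C (r,kernel):
  TLB hit vpn=0x542806 → PA=0x2292C
#2 VA=0x242417623 (w,user):
  lvl0: tbl 0x17, slot 9 ⇒ 0x23007 (P1/RW1/US1/PS0)
  lvl1: tbl 0x23, slot 18 ⇒ 0x26007 (P1/RW1/US1/PS0)
  lvl2: tbl 0x26, slot 23 ⇒ 0x29007 (P1/RW1/US1/PS0)
  ✓ 0x29623  — 3 lookups
#3 VA=0x48280FCA0 (r,kernel):
  lvl0: tbl 0x17, slot 18 ⇒ 0x2D007 (P1/RW1/US1/PS0)
  lvl1: tbl 0x2D, slot 20 ⇒ 0x30007 (P1/RW1/US1/PS0)
  lvl2: tbl 0x30, slot 15 ⇒ 0x31007 (P1/RW1/US1/PS0)
  ✓ 0x31CA0  — 3 lookups
#4 VA=0x242417623 (r,kernel):
  TLB hit vpn=0x242417 → PA=0x29623

TLB: [["0x48280F", "0x31"], ["0x242417", "0x29"]]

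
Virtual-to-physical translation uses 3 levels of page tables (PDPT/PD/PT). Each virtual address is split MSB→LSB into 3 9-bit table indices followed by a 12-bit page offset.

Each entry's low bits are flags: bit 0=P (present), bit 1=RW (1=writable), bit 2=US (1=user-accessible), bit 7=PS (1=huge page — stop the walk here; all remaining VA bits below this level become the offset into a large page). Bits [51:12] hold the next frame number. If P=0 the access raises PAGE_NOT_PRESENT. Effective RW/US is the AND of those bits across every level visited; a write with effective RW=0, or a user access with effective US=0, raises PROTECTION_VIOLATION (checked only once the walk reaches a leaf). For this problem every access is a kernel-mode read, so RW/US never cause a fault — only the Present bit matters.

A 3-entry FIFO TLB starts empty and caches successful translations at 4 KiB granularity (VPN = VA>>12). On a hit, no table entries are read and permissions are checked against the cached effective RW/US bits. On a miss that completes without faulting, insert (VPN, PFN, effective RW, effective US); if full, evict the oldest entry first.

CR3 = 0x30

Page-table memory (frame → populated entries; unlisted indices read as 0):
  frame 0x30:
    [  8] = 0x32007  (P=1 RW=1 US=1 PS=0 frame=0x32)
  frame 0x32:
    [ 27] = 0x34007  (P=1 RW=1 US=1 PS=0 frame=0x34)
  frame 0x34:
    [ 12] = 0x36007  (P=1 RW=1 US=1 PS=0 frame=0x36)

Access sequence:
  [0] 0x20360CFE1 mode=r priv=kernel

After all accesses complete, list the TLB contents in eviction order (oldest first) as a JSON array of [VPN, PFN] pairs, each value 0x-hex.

Per-access translation:
#0 VA=0x20360CFE1 (r,kernel):
  L0 @0x30[8] → 0x32007  P=1,RW=1,US=1,PS=0
  L1 @0x32[27] → 0x34007  P=1,RW=1,US=1,PS=0
  L2 @0x34[12] → 0x36007  P=1,RW=1,US=1,PS=0
  ⇒ phys 0x36FE1  [3 reads]

TLB: [["0x20360C", "0x36"]]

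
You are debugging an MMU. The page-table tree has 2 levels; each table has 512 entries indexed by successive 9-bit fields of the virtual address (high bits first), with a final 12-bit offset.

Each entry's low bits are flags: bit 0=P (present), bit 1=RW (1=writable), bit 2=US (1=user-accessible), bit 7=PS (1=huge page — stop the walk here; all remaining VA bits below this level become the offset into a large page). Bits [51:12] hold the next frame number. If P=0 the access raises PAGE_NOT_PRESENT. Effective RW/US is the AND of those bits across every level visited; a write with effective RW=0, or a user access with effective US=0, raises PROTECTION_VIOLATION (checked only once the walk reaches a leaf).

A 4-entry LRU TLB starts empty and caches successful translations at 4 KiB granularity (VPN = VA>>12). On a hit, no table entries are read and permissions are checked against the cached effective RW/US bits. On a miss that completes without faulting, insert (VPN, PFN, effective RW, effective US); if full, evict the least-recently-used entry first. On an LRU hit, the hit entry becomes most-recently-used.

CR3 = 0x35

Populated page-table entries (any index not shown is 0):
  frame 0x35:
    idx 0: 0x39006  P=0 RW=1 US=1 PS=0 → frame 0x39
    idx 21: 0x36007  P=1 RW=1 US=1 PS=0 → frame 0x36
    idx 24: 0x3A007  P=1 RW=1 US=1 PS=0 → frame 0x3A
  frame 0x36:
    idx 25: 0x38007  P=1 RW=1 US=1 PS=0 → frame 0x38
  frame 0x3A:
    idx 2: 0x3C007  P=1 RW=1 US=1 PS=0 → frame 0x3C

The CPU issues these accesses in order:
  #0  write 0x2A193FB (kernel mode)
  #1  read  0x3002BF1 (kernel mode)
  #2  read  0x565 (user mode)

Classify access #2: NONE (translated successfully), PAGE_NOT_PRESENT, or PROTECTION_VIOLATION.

Trace:
#0 VA=0x2A193FB (w,kernel):
  lvl0: tbl 0x35, slot 21 ⇒ 0x36007 (P1/RW1/US1/PS0)
  lvl1: tbl 0x36, slot 25 ⇒ 0x38007 (P1/RW1/US1/PS0)
  ✓ 0x383FB  — 2 lookups
#1 VA=0x3002BF1 (r,kernel):
  lvl0: tbl 0x35, slot 24 ⇒ 0x3A007 (P1/RW1/US1/PS0)
  lvl1: tbl 0x3A, slot 2 ⇒ 0x3C007 (P1/RW1/US1/PS0)
  ✓ 0x3CBF1  — 2 lookups
#2 VA=0x565 (r,user):
  lvl0: tbl 0x35, slot 0 ⇒ 0x39006 (P0/RW1/US1/PS0)
  → PAGE_NOT_PRESENT  (1 entries read)

Access #2 fault: PAGE_NOT_PRESENT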